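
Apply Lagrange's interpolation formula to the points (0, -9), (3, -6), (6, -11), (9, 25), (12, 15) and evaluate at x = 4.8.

Lagrange interpolation formula:
P(x) = Σ yᵢ × Lᵢ(x)
where Lᵢ(x) = Π_{j≠i} (x - xⱼ)/(xᵢ - xⱼ)

L_0(4.8) = (4.8 - 3)/(0 - 3) × (4.8 - 6)/(0 - 6) × (4.8 - 9)/(0 - 9) × (4.8 - 12)/(0 - 12) = -0.033600
L_1(4.8) = (4.8 - 0)/(3 - 0) × (4.8 - 6)/(3 - 6) × (4.8 - 9)/(3 - 9) × (4.8 - 12)/(3 - 12) = 0.358400
L_2(4.8) = (4.8 - 0)/(6 - 0) × (4.8 - 3)/(6 - 3) × (4.8 - 9)/(6 - 9) × (4.8 - 12)/(6 - 12) = 0.806400
L_3(4.8) = (4.8 - 0)/(9 - 0) × (4.8 - 3)/(9 - 3) × (4.8 - 6)/(9 - 6) × (4.8 - 12)/(9 - 12) = -0.153600
L_4(4.8) = (4.8 - 0)/(12 - 0) × (4.8 - 3)/(12 - 3) × (4.8 - 6)/(12 - 6) × (4.8 - 9)/(12 - 9) = 0.022400

P(4.8) = (-9)×L_0(4.8) + (-6)×L_1(4.8) + (-11)×L_2(4.8) + 25×L_3(4.8) + 15×L_4(4.8)
P(4.8) = -14.222400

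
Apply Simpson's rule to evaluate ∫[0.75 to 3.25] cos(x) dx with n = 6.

f(x) = cos(x)
a = 0.75, b = 3.25, n = 6
h = (b - a)/n = 0.416667

Simpson's rule: (h/3)[f(x₀) + 4f(x₁) + 2f(x₂) + ... + f(xₙ)]

x_0 = 0.7500, f(x_0) = 0.731689, coefficient = 1
x_1 = 1.1667, f(x_1) = 0.393219, coefficient = 4
x_2 = 1.5833, f(x_2) = -0.012537, coefficient = 2
x_3 = 2.0000, f(x_3) = -0.416147, coefficient = 4
x_4 = 2.4167, f(x_4) = -0.748549, coefficient = 2
x_5 = 2.8333, f(x_5) = -0.952863, coefficient = 4
x_6 = 3.2500, f(x_6) = -0.994130, coefficient = 1

I ≈ (0.416667/3) × -5.687776 = -0.789969
Exact value: -0.789834
Error: 0.000135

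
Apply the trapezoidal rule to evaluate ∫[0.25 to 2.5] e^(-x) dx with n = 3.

f(x) = e^(-x)
a = 0.25, b = 2.5, n = 3
h = (b - a)/n = 0.750000

Trapezoidal rule: (h/2)[f(x₀) + 2f(x₁) + 2f(x₂) + ... + f(xₙ)]

x_0 = 0.2500, f(x_0) = 0.778801, coefficient = 1
x_1 = 1.0000, f(x_1) = 0.367879, coefficient = 2
x_2 = 1.7500, f(x_2) = 0.173774, coefficient = 2
x_3 = 2.5000, f(x_3) = 0.082085, coefficient = 1

I ≈ (0.750000/2) × 1.944193 = 0.729072
Exact value: 0.696716
Error: 0.032356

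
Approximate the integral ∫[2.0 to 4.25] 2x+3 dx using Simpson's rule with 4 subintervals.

f(x) = 2x+3
a = 2.0, b = 4.25, n = 4
h = (b - a)/n = 0.562500

Simpson's rule: (h/3)[f(x₀) + 4f(x₁) + 2f(x₂) + ... + f(xₙ)]

x_0 = 2.0000, f(x_0) = 7.000000, coefficient = 1
x_1 = 2.5625, f(x_1) = 8.125000, coefficient = 4
x_2 = 3.1250, f(x_2) = 9.250000, coefficient = 2
x_3 = 3.6875, f(x_3) = 10.375000, coefficient = 4
x_4 = 4.2500, f(x_4) = 11.500000, coefficient = 1

I ≈ (0.562500/3) × 111.000000 = 20.812500
Exact value: 20.812500
Error: 0.000000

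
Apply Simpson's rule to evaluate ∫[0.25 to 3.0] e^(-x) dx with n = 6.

f(x) = e^(-x)
a = 0.25, b = 3.0, n = 6
h = (b - a)/n = 0.458333

Simpson's rule: (h/3)[f(x₀) + 4f(x₁) + 2f(x₂) + ... + f(xₙ)]

x_0 = 0.2500, f(x_0) = 0.778801, coefficient = 1
x_1 = 0.7083, f(x_1) = 0.492464, coefficient = 4
x_2 = 1.1667, f(x_2) = 0.311403, coefficient = 2
x_3 = 1.6250, f(x_3) = 0.196912, coefficient = 4
x_4 = 2.0833, f(x_4) = 0.124514, coefficient = 2
x_5 = 2.5417, f(x_5) = 0.078735, coefficient = 4
x_6 = 3.0000, f(x_6) = 0.049787, coefficient = 1

I ≈ (0.458333/3) × 4.772867 = 0.729188
Exact value: 0.729014
Error: 0.000174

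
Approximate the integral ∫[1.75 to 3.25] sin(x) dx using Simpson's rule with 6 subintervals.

f(x) = sin(x)
a = 1.75, b = 3.25, n = 6
h = (b - a)/n = 0.250000

Simpson's rule: (h/3)[f(x₀) + 4f(x₁) + 2f(x₂) + ... + f(xₙ)]

x_0 = 1.7500, f(x_0) = 0.983986, coefficient = 1
x_1 = 2.0000, f(x_1) = 0.909297, coefficient = 4
x_2 = 2.2500, f(x_2) = 0.778073, coefficient = 2
x_3 = 2.5000, f(x_3) = 0.598472, coefficient = 4
x_4 = 2.7500, f(x_4) = 0.381661, coefficient = 2
x_5 = 3.0000, f(x_5) = 0.141120, coefficient = 4
x_6 = 3.2500, f(x_6) = -0.108195, coefficient = 1

I ≈ (0.250000/3) × 9.790818 = 0.815901
Exact value: 0.815884
Error: 0.000018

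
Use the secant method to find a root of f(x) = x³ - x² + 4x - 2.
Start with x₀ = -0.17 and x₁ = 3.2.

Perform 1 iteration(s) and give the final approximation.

f(x) = x³ - x² + 4x - 2
x₀ = -0.17, x₁ = 3.2

Secant formula: x_{n+1} = x_n - f(x_n)(x_n - x_{n-1})/(f(x_n) - f(x_{n-1}))

Iteration 1:
  f(-0.170000) = -2.713813
  f(3.200000) = 33.328000
  x_2 = 3.200000 - 33.328000×(3.200000 - (-0.170000))/(33.328000 - (-2.713813))
       = 0.083748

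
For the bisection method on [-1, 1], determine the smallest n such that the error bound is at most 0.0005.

We need (b-a)/2^n ≤ 0.0005
(1 - (-1))/2^n ≤ 0.0005
2/2^n ≤ 0.0005
2^n ≥ 4000
n ≥ log₂(4000) = 11.97
n ≥ 12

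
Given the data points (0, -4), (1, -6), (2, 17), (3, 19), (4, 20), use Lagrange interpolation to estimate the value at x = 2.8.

Lagrange interpolation formula:
P(x) = Σ yᵢ × Lᵢ(x)
where Lᵢ(x) = Π_{j≠i} (x - xⱼ)/(xᵢ - xⱼ)

L_0(2.8) = (2.8 - 1)/(0 - 1) × (2.8 - 2)/(0 - 2) × (2.8 - 3)/(0 - 3) × (2.8 - 4)/(0 - 4) = 0.014400
L_1(2.8) = (2.8 - 0)/(1 - 0) × (2.8 - 2)/(1 - 2) × (2.8 - 3)/(1 - 3) × (2.8 - 4)/(1 - 4) = -0.089600
L_2(2.8) = (2.8 - 0)/(2 - 0) × (2.8 - 1)/(2 - 1) × (2.8 - 3)/(2 - 3) × (2.8 - 4)/(2 - 4) = 0.302400
L_3(2.8) = (2.8 - 0)/(3 - 0) × (2.8 - 1)/(3 - 1) × (2.8 - 2)/(3 - 2) × (2.8 - 4)/(3 - 4) = 0.806400
L_4(2.8) = (2.8 - 0)/(4 - 0) × (2.8 - 1)/(4 - 1) × (2.8 - 2)/(4 - 2) × (2.8 - 3)/(4 - 3) = -0.033600

P(2.8) = (-4)×L_0(2.8) + (-6)×L_1(2.8) + 17×L_2(2.8) + 19×L_3(2.8) + 20×L_4(2.8)
P(2.8) = 20.270400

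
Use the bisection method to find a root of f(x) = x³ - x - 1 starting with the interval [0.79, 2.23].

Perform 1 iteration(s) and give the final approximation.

f(x) = x³ - x - 1
Initial interval: [0.79, 2.23]

Iteration 1:
  c_1 = (0.790000 + 2.230000)/2 = 1.510000
  f(c_1) = f(1.510000) = 0.932951
  f(a) × f(c) < 0, new interval: [0.790000, 1.510000]

After 1 iteration(s), the approximation is c_1 = 1.510000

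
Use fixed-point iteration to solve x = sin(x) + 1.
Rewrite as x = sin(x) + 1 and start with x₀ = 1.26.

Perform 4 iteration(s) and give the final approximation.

Equation: x = sin(x) + 1
Fixed-point form: x = sin(x) + 1
x₀ = 1.26

x_1 = g(1.260000) = 1.952090
x_2 = g(1.952090) = 1.928184
x_3 = g(1.928184) = 1.936814
x_4 = g(1.936814) = 1.933760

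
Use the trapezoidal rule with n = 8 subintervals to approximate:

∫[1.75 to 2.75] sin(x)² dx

f(x) = sin(x)²
a = 1.75, b = 2.75, n = 8
h = (b - a)/n = 0.125000

Trapezoidal rule: (h/2)[f(x₀) + 2f(x₁) + 2f(x₂) + ... + f(xₙ)]

x_0 = 1.7500, f(x_0) = 0.968228, coefficient = 1
x_1 = 1.8750, f(x_1) = 0.910280, coefficient = 2
x_2 = 2.0000, f(x_2) = 0.826822, coefficient = 2
x_3 = 2.1250, f(x_3) = 0.723044, coefficient = 2
x_4 = 2.2500, f(x_4) = 0.605398, coefficient = 2
x_5 = 2.3750, f(x_5) = 0.481199, coefficient = 2
x_6 = 2.5000, f(x_6) = 0.358169, coefficient = 2
x_7 = 2.6250, f(x_7) = 0.243957, coefficient = 2
x_8 = 2.7500, f(x_8) = 0.145665, coefficient = 1

I ≈ (0.125000/2) × 9.411630 = 0.588227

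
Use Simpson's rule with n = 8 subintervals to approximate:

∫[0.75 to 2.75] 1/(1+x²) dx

f(x) = 1/(1+x²)
a = 0.75, b = 2.75, n = 8
h = (b - a)/n = 0.250000

Simpson's rule: (h/3)[f(x₀) + 4f(x₁) + 2f(x₂) + ... + f(xₙ)]

x_0 = 0.7500, f(x_0) = 0.640000, coefficient = 1
x_1 = 1.0000, f(x_1) = 0.500000, coefficient = 4
x_2 = 1.2500, f(x_2) = 0.390244, coefficient = 2
x_3 = 1.5000, f(x_3) = 0.307692, coefficient = 4
x_4 = 1.7500, f(x_4) = 0.246154, coefficient = 2
x_5 = 2.0000, f(x_5) = 0.200000, coefficient = 4
x_6 = 2.2500, f(x_6) = 0.164948, coefficient = 2
x_7 = 2.5000, f(x_7) = 0.137931, coefficient = 4
x_8 = 2.7500, f(x_8) = 0.116788, coefficient = 1

I ≈ (0.250000/3) × 6.941974 = 0.578498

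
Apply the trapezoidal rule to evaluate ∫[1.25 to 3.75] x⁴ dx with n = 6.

f(x) = x⁴
a = 1.25, b = 3.75, n = 6
h = (b - a)/n = 0.416667

Trapezoidal rule: (h/2)[f(x₀) + 2f(x₁) + 2f(x₂) + ... + f(xₙ)]

x_0 = 1.2500, f(x_0) = 2.441406, coefficient = 1
x_1 = 1.6667, f(x_1) = 7.716049, coefficient = 2
x_2 = 2.0833, f(x_2) = 18.838011, coefficient = 2
x_3 = 2.5000, f(x_3) = 39.062500, coefficient = 2
x_4 = 2.9167, f(x_4) = 72.368104, coefficient = 2
x_5 = 3.3333, f(x_5) = 123.456790, coefficient = 2
x_6 = 3.7500, f(x_6) = 197.753906, coefficient = 1

I ≈ (0.416667/2) × 723.078221 = 150.641296
Exact value: 147.705078
Error: 2.936218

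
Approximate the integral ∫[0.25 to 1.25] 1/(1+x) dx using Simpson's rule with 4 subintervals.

f(x) = 1/(1+x)
a = 0.25, b = 1.25, n = 4
h = (b - a)/n = 0.250000

Simpson's rule: (h/3)[f(x₀) + 4f(x₁) + 2f(x₂) + ... + f(xₙ)]

x_0 = 0.2500, f(x_0) = 0.800000, coefficient = 1
x_1 = 0.5000, f(x_1) = 0.666667, coefficient = 4
x_2 = 0.7500, f(x_2) = 0.571429, coefficient = 2
x_3 = 1.0000, f(x_3) = 0.500000, coefficient = 4
x_4 = 1.2500, f(x_4) = 0.444444, coefficient = 1

I ≈ (0.250000/3) × 7.053968 = 0.587831
Exact value: 0.587787
Error: 0.000044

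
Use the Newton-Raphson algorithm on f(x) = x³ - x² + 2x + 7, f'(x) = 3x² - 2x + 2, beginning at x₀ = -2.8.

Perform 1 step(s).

f(x) = x³ - x² + 2x + 7
f'(x) = 3x² - 2x + 2
x₀ = -2.8

Newton-Raphson formula: x_{n+1} = x_n - f(x_n)/f'(x_n)

Iteration 1:
  f(-2.800000) = -28.392000
  f'(-2.800000) = 31.120000
  x_1 = -2.800000 - (-28.392000)/31.120000 = -1.887661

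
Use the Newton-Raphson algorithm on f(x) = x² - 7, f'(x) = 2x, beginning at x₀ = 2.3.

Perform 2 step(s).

f(x) = x² - 7
f'(x) = 2x
x₀ = 2.3

Newton-Raphson formula: x_{n+1} = x_n - f(x_n)/f'(x_n)

Iteration 1:
  f(2.300000) = -1.710000
  f'(2.300000) = 4.600000
  x_1 = 2.300000 - (-1.710000)/4.600000 = 2.671739
Iteration 2:
  f(2.671739) = 0.138190
  f'(2.671739) = 5.343478
  x_2 = 2.671739 - 0.138190/5.343478 = 2.645878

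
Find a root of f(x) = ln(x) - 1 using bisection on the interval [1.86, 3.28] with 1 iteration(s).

f(x) = ln(x) - 1
Initial interval: [1.86, 3.28]

Iteration 1:
  c_1 = (1.860000 + 3.280000)/2 = 2.570000
  f(c_1) = f(2.570000) = -0.056094
  f(a) × f(c) ≥ 0, new interval: [2.570000, 3.280000]

After 1 iteration(s), the approximation is c_1 = 2.570000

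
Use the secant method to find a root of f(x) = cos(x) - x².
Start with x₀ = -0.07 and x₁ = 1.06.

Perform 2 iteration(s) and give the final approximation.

f(x) = cos(x) - x²
x₀ = -0.07, x₁ = 1.06

Secant formula: x_{n+1} = x_n - f(x_n)(x_n - x_{n-1})/(f(x_n) - f(x_{n-1}))

Iteration 1:
  f(-0.070000) = 0.992651
  f(1.060000) = -0.634728
  x_2 = 1.060000 - (-0.634728)×(1.060000 - (-0.070000))/(-0.634728 - 0.992651)
       = 0.619265
Iteration 2:
  f(1.060000) = -0.634728
  f(0.619265) = 0.430816
  x_3 = 0.619265 - 0.430816×(0.619265 - 1.060000)/(0.430816 - (-0.634728))
       = 0.797461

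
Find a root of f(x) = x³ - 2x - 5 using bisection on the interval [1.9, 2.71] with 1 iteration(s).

f(x) = x³ - 2x - 5
Initial interval: [1.9, 2.71]

Iteration 1:
  c_1 = (1.900000 + 2.710000)/2 = 2.305000
  f(c_1) = f(2.305000) = 2.636523
  f(a) × f(c) < 0, new interval: [1.900000, 2.305000]

After 1 iteration(s), the approximation is c_1 = 2.305000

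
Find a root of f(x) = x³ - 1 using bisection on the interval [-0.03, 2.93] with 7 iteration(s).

f(x) = x³ - 1
Initial interval: [-0.03, 2.93]

Iteration 1:
  c_1 = (-0.030000 + 2.930000)/2 = 1.450000
  f(c_1) = f(1.450000) = 2.048625
  f(a) × f(c) < 0, new interval: [-0.030000, 1.450000]
Iteration 2:
  c_2 = (-0.030000 + 1.450000)/2 = 0.710000
  f(c_2) = f(0.710000) = -0.642089
  f(a) × f(c) ≥ 0, new interval: [0.710000, 1.450000]
Iteration 3:
  c_3 = (0.710000 + 1.450000)/2 = 1.080000
  f(c_3) = f(1.080000) = 0.259712
  f(a) × f(c) < 0, new interval: [0.710000, 1.080000]
Iteration 4:
  c_4 = (0.710000 + 1.080000)/2 = 0.895000
  f(c_4) = f(0.895000) = -0.283083
  f(a) × f(c) ≥ 0, new interval: [0.895000, 1.080000]
Iteration 5:
  c_5 = (0.895000 + 1.080000)/2 = 0.987500
  f(c_5) = f(0.987500) = -0.037033
  f(a) × f(c) ≥ 0, new interval: [0.987500, 1.080000]
Iteration 6:
  c_6 = (0.987500 + 1.080000)/2 = 1.033750
  f(c_6) = f(1.033750) = 0.104706
  f(a) × f(c) < 0, new interval: [0.987500, 1.033750]
Iteration 7:
  c_7 = (0.987500 + 1.033750)/2 = 1.010625
  f(c_7) = f(1.010625) = 0.032215
  f(a) × f(c) < 0, new interval: [0.987500, 1.010625]

After 7 iteration(s), the approximation is c_7 = 1.010625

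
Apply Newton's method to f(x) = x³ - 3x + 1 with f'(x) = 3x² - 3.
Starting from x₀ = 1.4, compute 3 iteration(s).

f(x) = x³ - 3x + 1
f'(x) = 3x² - 3
x₀ = 1.4

Newton-Raphson formula: x_{n+1} = x_n - f(x_n)/f'(x_n)

Iteration 1:
  f(1.400000) = -0.456000
  f'(1.400000) = 2.880000
  x_1 = 1.400000 - (-0.456000)/2.880000 = 1.558333
Iteration 2:
  f(1.558333) = 0.109261
  f'(1.558333) = 4.285208
  x_2 = 1.558333 - 0.109261/4.285208 = 1.532836
Iteration 3:
  f(1.532836) = 0.003023
  f'(1.532836) = 4.048759
  x_3 = 1.532836 - 0.003023/4.048759 = 1.532090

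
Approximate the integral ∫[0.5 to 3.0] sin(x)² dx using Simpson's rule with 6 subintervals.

f(x) = sin(x)²
a = 0.5, b = 3.0, n = 6
h = (b - a)/n = 0.416667

Simpson's rule: (h/3)[f(x₀) + 4f(x₁) + 2f(x₂) + ... + f(xₙ)]

x_0 = 0.5000, f(x_0) = 0.229849, coefficient = 1
x_1 = 0.9167, f(x_1) = 0.629766, coefficient = 4
x_2 = 1.3333, f(x_2) = 0.944663, coefficient = 2
x_3 = 1.7500, f(x_3) = 0.968228, coefficient = 4
x_4 = 2.1667, f(x_4) = 0.685022, coefficient = 2
x_5 = 2.5833, f(x_5) = 0.280593, coefficient = 4
x_6 = 3.0000, f(x_6) = 0.019915, coefficient = 1

I ≈ (0.416667/3) × 11.023483 = 1.531039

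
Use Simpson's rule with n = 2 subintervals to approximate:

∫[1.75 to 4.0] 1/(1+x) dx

f(x) = 1/(1+x)
a = 1.75, b = 4.0, n = 2
h = (b - a)/n = 1.125000

Simpson's rule: (h/3)[f(x₀) + 4f(x₁) + 2f(x₂) + ... + f(xₙ)]

x_0 = 1.7500, f(x_0) = 0.363636, coefficient = 1
x_1 = 2.8750, f(x_1) = 0.258065, coefficient = 4
x_2 = 4.0000, f(x_2) = 0.200000, coefficient = 1

I ≈ (1.125000/3) × 1.595894 = 0.598460
Exact value: 0.597837
Error: 0.000623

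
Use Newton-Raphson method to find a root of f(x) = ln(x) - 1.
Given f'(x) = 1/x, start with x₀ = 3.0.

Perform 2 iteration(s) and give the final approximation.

f(x) = ln(x) - 1
f'(x) = 1/x
x₀ = 3.0

Newton-Raphson formula: x_{n+1} = x_n - f(x_n)/f'(x_n)

Iteration 1:
  f(3.000000) = 0.098612
  f'(3.000000) = 0.333333
  x_1 = 3.000000 - 0.098612/0.333333 = 2.704163
Iteration 2:
  f(2.704163) = -0.005208
  f'(2.704163) = 0.369800
  x_2 = 2.704163 - (-0.005208)/0.369800 = 2.718245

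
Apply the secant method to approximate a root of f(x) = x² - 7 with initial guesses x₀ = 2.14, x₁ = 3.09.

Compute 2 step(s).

f(x) = x² - 7
x₀ = 2.14, x₁ = 3.09

Secant formula: x_{n+1} = x_n - f(x_n)(x_n - x_{n-1})/(f(x_n) - f(x_{n-1}))

Iteration 1:
  f(2.140000) = -2.420400
  f(3.090000) = 2.548100
  x_2 = 3.090000 - 2.548100×(3.090000 - 2.140000)/(2.548100 - (-2.420400))
       = 2.602792
Iteration 2:
  f(3.090000) = 2.548100
  f(2.602792) = -0.225476
  x_3 = 2.602792 - (-0.225476)×(2.602792 - 3.090000)/(-0.225476 - 2.548100)
       = 2.642399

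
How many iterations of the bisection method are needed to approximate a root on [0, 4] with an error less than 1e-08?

We need (b-a)/2^n ≤ 1e-08
(4 - 0)/2^n ≤ 1e-08
4/2^n ≤ 1e-08
2^n ≥ 400000000
n ≥ log₂(400000000) = 28.58
n ≥ 29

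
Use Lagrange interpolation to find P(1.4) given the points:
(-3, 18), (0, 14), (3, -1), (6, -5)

Lagrange interpolation formula:
P(x) = Σ yᵢ × Lᵢ(x)
where Lᵢ(x) = Π_{j≠i} (x - xⱼ)/(xᵢ - xⱼ)

L_0(1.4) = (1.4 - 0)/(-3 - 0) × (1.4 - 3)/(-3 - 3) × (1.4 - 6)/(-3 - 6) = -0.063605
L_1(1.4) = (1.4 - (-3))/(0 - (-3)) × (1.4 - 3)/(0 - 3) × (1.4 - 6)/(0 - 6) = 0.599704
L_2(1.4) = (1.4 - (-3))/(3 - (-3)) × (1.4 - 0)/(3 - 0) × (1.4 - 6)/(3 - 6) = 0.524741
L_3(1.4) = (1.4 - (-3))/(6 - (-3)) × (1.4 - 0)/(6 - 0) × (1.4 - 3)/(6 - 3) = -0.060840

P(1.4) = 18×L_0(1.4) + 14×L_1(1.4) + (-1)×L_2(1.4) + (-5)×L_3(1.4)
P(1.4) = 7.030420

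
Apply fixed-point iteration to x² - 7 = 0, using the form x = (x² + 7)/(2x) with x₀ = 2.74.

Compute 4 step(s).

Equation: x² - 7 = 0
Fixed-point form: x = (x² + 7)/(2x)
x₀ = 2.74

x_1 = g(2.740000) = 2.647372
x_2 = g(2.647372) = 2.645752
x_3 = g(2.645752) = 2.645751
x_4 = g(2.645751) = 2.645751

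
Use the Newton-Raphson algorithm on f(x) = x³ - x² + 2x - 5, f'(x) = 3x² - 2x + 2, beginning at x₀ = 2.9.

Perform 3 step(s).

f(x) = x³ - x² + 2x - 5
f'(x) = 3x² - 2x + 2
x₀ = 2.9

Newton-Raphson formula: x_{n+1} = x_n - f(x_n)/f'(x_n)

Iteration 1:
  f(2.900000) = 16.779000
  f'(2.900000) = 21.430000
  x_1 = 2.900000 - 16.779000/21.430000 = 2.117032
Iteration 2:
  f(2.117032) = 4.240408
  f'(2.117032) = 11.211412
  x_2 = 2.117032 - 4.240408/11.211412 = 1.738810
Iteration 3:
  f(1.738810) = 0.711381
  f'(1.738810) = 7.592758
  x_3 = 1.738810 - 0.711381/7.592758 = 1.645118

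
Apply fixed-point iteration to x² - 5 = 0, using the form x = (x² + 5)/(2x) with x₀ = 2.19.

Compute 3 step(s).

Equation: x² - 5 = 0
Fixed-point form: x = (x² + 5)/(2x)
x₀ = 2.19

x_1 = g(2.190000) = 2.236553
x_2 = g(2.236553) = 2.236068
x_3 = g(2.236068) = 2.236068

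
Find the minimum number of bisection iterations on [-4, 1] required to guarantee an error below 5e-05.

We need (b-a)/2^n ≤ 5e-05
(1 - (-4))/2^n ≤ 5e-05
5/2^n ≤ 5e-05
2^n ≥ 100000
n ≥ log₂(100000) = 16.61
n ≥ 17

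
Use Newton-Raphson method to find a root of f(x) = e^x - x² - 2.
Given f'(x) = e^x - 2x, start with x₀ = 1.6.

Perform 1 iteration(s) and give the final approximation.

f(x) = e^x - x² - 2
f'(x) = e^x - 2x
x₀ = 1.6

Newton-Raphson formula: x_{n+1} = x_n - f(x_n)/f'(x_n)

Iteration 1:
  f(1.600000) = 0.393032
  f'(1.600000) = 1.753032
  x_1 = 1.600000 - 0.393032/1.753032 = 1.375799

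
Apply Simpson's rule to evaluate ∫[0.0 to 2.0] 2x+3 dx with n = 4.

f(x) = 2x+3
a = 0.0, b = 2.0, n = 4
h = (b - a)/n = 0.500000

Simpson's rule: (h/3)[f(x₀) + 4f(x₁) + 2f(x₂) + ... + f(xₙ)]

x_0 = 0.0000, f(x_0) = 3.000000, coefficient = 1
x_1 = 0.5000, f(x_1) = 4.000000, coefficient = 4
x_2 = 1.0000, f(x_2) = 5.000000, coefficient = 2
x_3 = 1.5000, f(x_3) = 6.000000, coefficient = 4
x_4 = 2.0000, f(x_4) = 7.000000, coefficient = 1

I ≈ (0.500000/3) × 60.000000 = 10.000000
Exact value: 10.000000
Error: 0.000000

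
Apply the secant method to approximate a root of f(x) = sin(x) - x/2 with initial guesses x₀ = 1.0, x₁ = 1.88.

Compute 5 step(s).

f(x) = sin(x) - x/2
x₀ = 1.0, x₁ = 1.88

Secant formula: x_{n+1} = x_n - f(x_n)(x_n - x_{n-1})/(f(x_n) - f(x_{n-1}))

Iteration 1:
  f(1.000000) = 0.341471
  f(1.880000) = 0.012576
  x_2 = 1.880000 - 0.012576×(1.880000 - 1.000000)/(0.012576 - 0.341471)
       = 1.913649
Iteration 2:
  f(1.880000) = 0.012576
  f(1.913649) = -0.015025
  x_3 = 1.913649 - (-0.015025)×(1.913649 - 1.880000)/(-0.015025 - 0.012576)
       = 1.895332
Iteration 3:
  f(1.913649) = -0.015025
  f(1.895332) = 0.000133
  x_4 = 1.895332 - 0.000133×(1.895332 - 1.913649)/(0.000133 - (-0.015025))
       = 1.895493
Iteration 4:
  f(1.895332) = 0.000133
  f(1.895493) = 0.000001
  x_5 = 1.895493 - 0.000001×(1.895493 - 1.895332)/(0.000001 - 0.000133)
       = 1.895494
Iteration 5:
  f(1.895493) = 0.000001
  f(1.895494) = 0.000000
  x_6 = 1.895494 - 0.000000×(1.895494 - 1.895493)/(0.000000 - 0.000001)
       = 1.895494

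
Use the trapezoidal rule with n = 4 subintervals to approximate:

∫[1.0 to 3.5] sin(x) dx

f(x) = sin(x)
a = 1.0, b = 3.5, n = 4
h = (b - a)/n = 0.625000

Trapezoidal rule: (h/2)[f(x₀) + 2f(x₁) + 2f(x₂) + ... + f(xₙ)]

x_0 = 1.0000, f(x_0) = 0.841471, coefficient = 1
x_1 = 1.6250, f(x_1) = 0.998531, coefficient = 2
x_2 = 2.2500, f(x_2) = 0.778073, coefficient = 2
x_3 = 2.8750, f(x_3) = 0.263446, coefficient = 2
x_4 = 3.5000, f(x_4) = -0.350783, coefficient = 1

I ≈ (0.625000/2) × 4.570789 = 1.428372
Exact value: 1.476759
Error: 0.048387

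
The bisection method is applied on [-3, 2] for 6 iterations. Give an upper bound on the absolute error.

Bisection error bound: |error| ≤ (b-a)/2^n
|error| ≤ (2 - (-3))/2^6 = 5/2^6
|error| ≤ 0.0781250000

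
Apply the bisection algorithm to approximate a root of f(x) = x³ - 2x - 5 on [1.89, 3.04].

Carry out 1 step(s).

f(x) = x³ - 2x - 5
Initial interval: [1.89, 3.04]

Iteration 1:
  c_1 = (1.890000 + 3.040000)/2 = 2.465000
  f(c_1) = f(2.465000) = 5.047895
  f(a) × f(c) < 0, new interval: [1.890000, 2.465000]

After 1 iteration(s), the approximation is c_1 = 2.465000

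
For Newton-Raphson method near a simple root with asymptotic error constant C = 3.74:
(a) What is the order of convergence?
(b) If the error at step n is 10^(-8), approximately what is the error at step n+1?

(a) Newton-Raphson has quadratic (order 2) convergence near simple roots.
    This means |e_{n+1}| ≈ C|e_n|².

(b) With |e_n| = 10^(-8) and C = 3.74:
    |e_{n+1}| ≈ 3.74 × (10^(-8))² = 3.74 × 10^(-16)

(a) 2 (quadratic); (b) |e_{n+1}| ≈ 3.740e-16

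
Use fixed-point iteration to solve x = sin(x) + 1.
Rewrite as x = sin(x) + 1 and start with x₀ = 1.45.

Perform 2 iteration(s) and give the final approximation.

Equation: x = sin(x) + 1
Fixed-point form: x = sin(x) + 1
x₀ = 1.45

x_1 = g(1.450000) = 1.992713
x_2 = g(1.992713) = 1.912306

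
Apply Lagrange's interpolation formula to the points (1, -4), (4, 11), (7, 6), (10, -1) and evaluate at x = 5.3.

Lagrange interpolation formula:
P(x) = Σ yᵢ × Lᵢ(x)
where Lᵢ(x) = Π_{j≠i} (x - xⱼ)/(xᵢ - xⱼ)

L_0(5.3) = (5.3 - 4)/(1 - 4) × (5.3 - 7)/(1 - 7) × (5.3 - 10)/(1 - 10) = -0.064117
L_1(5.3) = (5.3 - 1)/(4 - 1) × (5.3 - 7)/(4 - 7) × (5.3 - 10)/(4 - 10) = 0.636241
L_2(5.3) = (5.3 - 1)/(7 - 1) × (5.3 - 4)/(7 - 4) × (5.3 - 10)/(7 - 10) = 0.486537
L_3(5.3) = (5.3 - 1)/(10 - 1) × (5.3 - 4)/(10 - 4) × (5.3 - 7)/(10 - 7) = -0.058660

P(5.3) = (-4)×L_0(5.3) + 11×L_1(5.3) + 6×L_2(5.3) + (-1)×L_3(5.3)
P(5.3) = 10.233000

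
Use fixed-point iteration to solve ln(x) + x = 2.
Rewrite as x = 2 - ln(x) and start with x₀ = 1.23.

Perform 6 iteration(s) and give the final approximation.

Equation: ln(x) + x = 2
Fixed-point form: x = 2 - ln(x)
x₀ = 1.23

x_1 = g(1.230000) = 1.792986
x_2 = g(1.792986) = 1.416118
x_3 = g(1.416118) = 1.652081
x_4 = g(1.652081) = 1.497964
x_5 = g(1.497964) = 1.595893
x_6 = g(1.595893) = 1.532567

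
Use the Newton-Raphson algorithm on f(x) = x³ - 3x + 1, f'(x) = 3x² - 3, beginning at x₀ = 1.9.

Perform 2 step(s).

f(x) = x³ - 3x + 1
f'(x) = 3x² - 3
x₀ = 1.9

Newton-Raphson formula: x_{n+1} = x_n - f(x_n)/f'(x_n)

Iteration 1:
  f(1.900000) = 2.159000
  f'(1.900000) = 7.830000
  x_1 = 1.900000 - 2.159000/7.830000 = 1.624266
Iteration 2:
  f(1.624266) = 0.412404
  f'(1.624266) = 4.914717
  x_2 = 1.624266 - 0.412404/4.914717 = 1.540354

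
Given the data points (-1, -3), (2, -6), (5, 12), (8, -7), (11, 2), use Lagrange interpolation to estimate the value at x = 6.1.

Lagrange interpolation formula:
P(x) = Σ yᵢ × Lᵢ(x)
where Lᵢ(x) = Π_{j≠i} (x - xⱼ)/(xᵢ - xⱼ)

L_0(6.1) = (6.1 - 2)/(-1 - 2) × (6.1 - 5)/(-1 - 5) × (6.1 - 8)/(-1 - 8) × (6.1 - 11)/(-1 - 11) = 0.021599
L_1(6.1) = (6.1 - (-1))/(2 - (-1)) × (6.1 - 5)/(2 - 5) × (6.1 - 8)/(2 - 8) × (6.1 - 11)/(2 - 11) = -0.149611
L_2(6.1) = (6.1 - (-1))/(5 - (-1)) × (6.1 - 2)/(5 - 2) × (6.1 - 8)/(5 - 8) × (6.1 - 11)/(5 - 11) = 0.836463
L_3(6.1) = (6.1 - (-1))/(8 - (-1)) × (6.1 - 2)/(8 - 2) × (6.1 - 5)/(8 - 5) × (6.1 - 11)/(8 - 11) = 0.322845
L_4(6.1) = (6.1 - (-1))/(11 - (-1)) × (6.1 - 2)/(11 - 2) × (6.1 - 5)/(11 - 5) × (6.1 - 8)/(11 - 8) = -0.031296

P(6.1) = (-3)×L_0(6.1) + (-6)×L_1(6.1) + 12×L_2(6.1) + (-7)×L_3(6.1) + 2×L_4(6.1)
P(6.1) = 8.547920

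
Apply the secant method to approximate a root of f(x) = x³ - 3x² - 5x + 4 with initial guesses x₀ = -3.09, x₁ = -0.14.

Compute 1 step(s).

f(x) = x³ - 3x² - 5x + 4
x₀ = -3.09, x₁ = -0.14

Secant formula: x_{n+1} = x_n - f(x_n)(x_n - x_{n-1})/(f(x_n) - f(x_{n-1}))

Iteration 1:
  f(-3.090000) = -38.697929
  f(-0.140000) = 4.638456
  x_2 = -0.140000 - 4.638456×(-0.140000 - (-3.090000))/(4.638456 - (-38.697929))
       = -0.455750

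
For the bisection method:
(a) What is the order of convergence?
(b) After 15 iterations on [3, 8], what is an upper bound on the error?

(a) Bisection has linear (order 1) convergence; the error is halved each step.

(b) Error bound = (b-a)/2^n = (8 - 3)/2^{15}
    = 5/2^{15}

(a) 1 (linear); (b) error ≤ 1.53e-04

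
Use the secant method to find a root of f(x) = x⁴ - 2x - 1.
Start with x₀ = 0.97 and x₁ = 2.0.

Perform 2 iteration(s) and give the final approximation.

f(x) = x⁴ - 2x - 1
x₀ = 0.97, x₁ = 2.0

Secant formula: x_{n+1} = x_n - f(x_n)(x_n - x_{n-1})/(f(x_n) - f(x_{n-1}))

Iteration 1:
  f(0.970000) = -2.054707
  f(2.000000) = 11.000000
  x_2 = 2.000000 - 11.000000×(2.000000 - 0.970000)/(11.000000 - (-2.054707))
       = 1.132114
Iteration 2:
  f(2.000000) = 11.000000
  f(1.132114) = -1.621520
  x_3 = 1.132114 - (-1.621520)×(1.132114 - 2.000000)/(-1.621520 - 11.000000)
       = 1.243613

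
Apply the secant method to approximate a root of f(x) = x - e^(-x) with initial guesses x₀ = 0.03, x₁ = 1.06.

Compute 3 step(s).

f(x) = x - e^(-x)
x₀ = 0.03, x₁ = 1.06

Secant formula: x_{n+1} = x_n - f(x_n)(x_n - x_{n-1})/(f(x_n) - f(x_{n-1}))

Iteration 1:
  f(0.030000) = -0.940446
  f(1.060000) = 0.713544
  x_2 = 1.060000 - 0.713544×(1.060000 - 0.030000)/(0.713544 - (-0.940446))
       = 0.615650
Iteration 2:
  f(1.060000) = 0.713544
  f(0.615650) = 0.075360
  x_3 = 0.615650 - 0.075360×(0.615650 - 1.060000)/(0.075360 - 0.713544)
       = 0.563179
Iteration 3:
  f(0.615650) = 0.075360
  f(0.563179) = -0.006218
  x_4 = 0.563179 - (-0.006218)×(0.563179 - 0.615650)/(-0.006218 - 0.075360)
       = 0.567178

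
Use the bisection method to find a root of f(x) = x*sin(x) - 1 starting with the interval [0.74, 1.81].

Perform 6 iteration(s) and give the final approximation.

f(x) = x*sin(x) - 1
Initial interval: [0.74, 1.81]

Iteration 1:
  c_1 = (0.740000 + 1.810000)/2 = 1.275000
  f(c_1) = f(1.275000) = 0.219627
  f(a) × f(c) < 0, new interval: [0.740000, 1.275000]
Iteration 2:
  c_2 = (0.740000 + 1.275000)/2 = 1.007500
  f(c_2) = f(1.007500) = -0.148159
  f(a) × f(c) ≥ 0, new interval: [1.007500, 1.275000]
Iteration 3:
  c_3 = (1.007500 + 1.275000)/2 = 1.141250
  f(c_3) = f(1.141250) = 0.037573
  f(a) × f(c) < 0, new interval: [1.007500, 1.141250]
Iteration 4:
  c_4 = (1.007500 + 1.141250)/2 = 1.074375
  f(c_4) = f(1.074375) = -0.055310
  f(a) × f(c) ≥ 0, new interval: [1.074375, 1.141250]
Iteration 5:
  c_5 = (1.074375 + 1.141250)/2 = 1.107812
  f(c_5) = f(1.107812) = -0.008814
  f(a) × f(c) ≥ 0, new interval: [1.107812, 1.141250]
Iteration 6:
  c_6 = (1.107812 + 1.141250)/2 = 1.124531
  f(c_6) = f(1.124531) = 0.014401
  f(a) × f(c) < 0, new interval: [1.107812, 1.124531]

After 6 iteration(s), the approximation is c_6 = 1.124531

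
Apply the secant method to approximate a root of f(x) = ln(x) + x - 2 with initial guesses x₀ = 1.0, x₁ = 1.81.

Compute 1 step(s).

f(x) = ln(x) + x - 2
x₀ = 1.0, x₁ = 1.81

Secant formula: x_{n+1} = x_n - f(x_n)(x_n - x_{n-1})/(f(x_n) - f(x_{n-1}))

Iteration 1:
  f(1.000000) = -1.000000
  f(1.810000) = 0.403327
  x_2 = 1.810000 - 0.403327×(1.810000 - 1.000000)/(0.403327 - (-1.000000))
       = 1.577200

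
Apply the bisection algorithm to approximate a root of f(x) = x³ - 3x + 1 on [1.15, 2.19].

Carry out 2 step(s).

f(x) = x³ - 3x + 1
Initial interval: [1.15, 2.19]

Iteration 1:
  c_1 = (1.150000 + 2.190000)/2 = 1.670000
  f(c_1) = f(1.670000) = 0.647463
  f(a) × f(c) < 0, new interval: [1.150000, 1.670000]
Iteration 2:
  c_2 = (1.150000 + 1.670000)/2 = 1.410000
  f(c_2) = f(1.410000) = -0.426779
  f(a) × f(c) ≥ 0, new interval: [1.410000, 1.670000]

After 2 iteration(s), the approximation is c_2 = 1.410000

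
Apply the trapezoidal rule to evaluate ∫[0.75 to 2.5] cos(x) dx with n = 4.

f(x) = cos(x)
a = 0.75, b = 2.5, n = 4
h = (b - a)/n = 0.437500

Trapezoidal rule: (h/2)[f(x₀) + 2f(x₁) + 2f(x₂) + ... + f(xₙ)]

x_0 = 0.7500, f(x_0) = 0.731689, coefficient = 1
x_1 = 1.1875, f(x_1) = 0.373980, coefficient = 2
x_2 = 1.6250, f(x_2) = -0.054177, coefficient = 2
x_3 = 2.0625, f(x_3) = -0.472128, coefficient = 2
x_4 = 2.5000, f(x_4) = -0.801144, coefficient = 1

I ≈ (0.437500/2) × -0.374107 = -0.081836
Exact value: -0.083167
Error: 0.001331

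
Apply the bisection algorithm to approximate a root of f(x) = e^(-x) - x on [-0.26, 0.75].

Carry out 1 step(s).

f(x) = e^(-x) - x
Initial interval: [-0.26, 0.75]

Iteration 1:
  c_1 = (-0.260000 + 0.750000)/2 = 0.245000
  f(c_1) = f(0.245000) = 0.537705
  f(a) × f(c) ≥ 0, new interval: [0.245000, 0.750000]

After 1 iteration(s), the approximation is c_1 = 0.245000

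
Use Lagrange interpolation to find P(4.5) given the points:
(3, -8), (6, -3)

Lagrange interpolation formula:
P(x) = Σ yᵢ × Lᵢ(x)
where Lᵢ(x) = Π_{j≠i} (x - xⱼ)/(xᵢ - xⱼ)

L_0(4.5) = (4.5 - 6)/(3 - 6) = 0.500000
L_1(4.5) = (4.5 - 3)/(6 - 3) = 0.500000

P(4.5) = (-8)×L_0(4.5) + (-3)×L_1(4.5)
P(4.5) = -5.500000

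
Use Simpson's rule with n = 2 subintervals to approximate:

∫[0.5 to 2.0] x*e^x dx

f(x) = x*e^x
a = 0.5, b = 2.0, n = 2
h = (b - a)/n = 0.750000

Simpson's rule: (h/3)[f(x₀) + 4f(x₁) + 2f(x₂) + ... + f(xₙ)]

x_0 = 0.5000, f(x_0) = 0.824361, coefficient = 1
x_1 = 1.2500, f(x_1) = 4.362929, coefficient = 4
x_2 = 2.0000, f(x_2) = 14.778112, coefficient = 1

I ≈ (0.750000/3) × 33.054188 = 8.263547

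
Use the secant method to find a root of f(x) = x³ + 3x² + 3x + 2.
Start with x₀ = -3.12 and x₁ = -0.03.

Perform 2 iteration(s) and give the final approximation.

f(x) = x³ + 3x² + 3x + 2
x₀ = -3.12, x₁ = -0.03

Secant formula: x_{n+1} = x_n - f(x_n)(x_n - x_{n-1})/(f(x_n) - f(x_{n-1}))

Iteration 1:
  f(-3.120000) = -8.528128
  f(-0.030000) = 1.912673
  x_2 = -0.030000 - 1.912673×(-0.030000 - (-3.120000))/(1.912673 - (-8.528128))
       = -0.596064
Iteration 2:
  f(-0.030000) = 1.912673
  f(-0.596064) = 1.065908
  x_3 = -0.596064 - 1.065908×(-0.596064 - (-0.030000))/(1.065908 - 1.912673)
       = -1.308625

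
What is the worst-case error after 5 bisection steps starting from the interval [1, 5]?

Bisection error bound: |error| ≤ (b-a)/2^n
|error| ≤ (5 - 1)/2^5 = 4/2^5
|error| ≤ 0.1250000000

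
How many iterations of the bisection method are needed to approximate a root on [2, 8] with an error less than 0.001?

We need (b-a)/2^n ≤ 0.001
(8 - 2)/2^n ≤ 0.001
6/2^n ≤ 0.001
2^n ≥ 6000
n ≥ log₂(6000) = 12.55
n ≥ 13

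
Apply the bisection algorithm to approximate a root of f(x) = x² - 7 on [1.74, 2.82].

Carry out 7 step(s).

f(x) = x² - 7
Initial interval: [1.74, 2.82]

Iteration 1:
  c_1 = (1.740000 + 2.820000)/2 = 2.280000
  f(c_1) = f(2.280000) = -1.801600
  f(a) × f(c) ≥ 0, new interval: [2.280000, 2.820000]
Iteration 2:
  c_2 = (2.280000 + 2.820000)/2 = 2.550000
  f(c_2) = f(2.550000) = -0.497500
  f(a) × f(c) ≥ 0, new interval: [2.550000, 2.820000]
Iteration 3:
  c_3 = (2.550000 + 2.820000)/2 = 2.685000
  f(c_3) = f(2.685000) = 0.209225
  f(a) × f(c) < 0, new interval: [2.550000, 2.685000]
Iteration 4:
  c_4 = (2.550000 + 2.685000)/2 = 2.617500
  f(c_4) = f(2.617500) = -0.148694
  f(a) × f(c) ≥ 0, new interval: [2.617500, 2.685000]
Iteration 5:
  c_5 = (2.617500 + 2.685000)/2 = 2.651250
  f(c_5) = f(2.651250) = 0.029127
  f(a) × f(c) < 0, new interval: [2.617500, 2.651250]
Iteration 6:
  c_6 = (2.617500 + 2.651250)/2 = 2.634375
  f(c_6) = f(2.634375) = -0.060068
  f(a) × f(c) ≥ 0, new interval: [2.634375, 2.651250]
Iteration 7:
  c_7 = (2.634375 + 2.651250)/2 = 2.642812
  f(c_7) = f(2.642812) = -0.015542
  f(a) × f(c) ≥ 0, new interval: [2.642812, 2.651250]

After 7 iteration(s), the approximation is c_7 = 2.642812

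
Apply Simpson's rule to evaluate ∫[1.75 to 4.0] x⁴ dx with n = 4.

f(x) = x⁴
a = 1.75, b = 4.0, n = 4
h = (b - a)/n = 0.562500

Simpson's rule: (h/3)[f(x₀) + 4f(x₁) + 2f(x₂) + ... + f(xₙ)]

x_0 = 1.7500, f(x_0) = 9.378906, coefficient = 1
x_1 = 2.3125, f(x_1) = 28.597427, coefficient = 4
x_2 = 2.8750, f(x_2) = 68.320557, coefficient = 2
x_3 = 3.4375, f(x_3) = 139.627457, coefficient = 4
x_4 = 4.0000, f(x_4) = 256.000000, coefficient = 1

I ≈ (0.562500/3) × 1074.919556 = 201.547417
Exact value: 201.517383
Error: 0.030034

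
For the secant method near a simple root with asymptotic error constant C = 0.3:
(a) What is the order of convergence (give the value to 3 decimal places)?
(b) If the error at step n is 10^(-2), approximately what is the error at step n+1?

(a) Secant method has superlinear convergence with order φ = (1+√5)/2 ≈ 1.618.
    This means |e_{n+1}| ≈ C|e_n|^1.618.

(b) With |e_n| = 10^(-2) and C = 0.3:
    |e_{n+1}| ≈ 0.3 × (10^(-2))^1.618 = 0.3 × 10^(-3.24)

(a) ≈ 1.618 (golden ratio); (b) |e_{n+1}| ≈ 1.742e-04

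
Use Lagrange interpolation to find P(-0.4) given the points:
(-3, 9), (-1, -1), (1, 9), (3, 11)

Lagrange interpolation formula:
P(x) = Σ yᵢ × Lᵢ(x)
where Lᵢ(x) = Π_{j≠i} (x - xⱼ)/(xᵢ - xⱼ)

L_0(-0.4) = (-0.4 - (-1))/(-3 - (-1)) × (-0.4 - 1)/(-3 - 1) × (-0.4 - 3)/(-3 - 3) = -0.059500
L_1(-0.4) = (-0.4 - (-3))/(-1 - (-3)) × (-0.4 - 1)/(-1 - 1) × (-0.4 - 3)/(-1 - 3) = 0.773500
L_2(-0.4) = (-0.4 - (-3))/(1 - (-3)) × (-0.4 - (-1))/(1 - (-1)) × (-0.4 - 3)/(1 - 3) = 0.331500
L_3(-0.4) = (-0.4 - (-3))/(3 - (-3)) × (-0.4 - (-1))/(3 - (-1)) × (-0.4 - 1)/(3 - 1) = -0.045500

P(-0.4) = 9×L_0(-0.4) + (-1)×L_1(-0.4) + 9×L_2(-0.4) + 11×L_3(-0.4)
P(-0.4) = 1.174000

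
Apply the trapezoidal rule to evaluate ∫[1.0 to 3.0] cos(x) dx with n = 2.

f(x) = cos(x)
a = 1.0, b = 3.0, n = 2
h = (b - a)/n = 1.000000

Trapezoidal rule: (h/2)[f(x₀) + 2f(x₁) + 2f(x₂) + ... + f(xₙ)]

x_0 = 1.0000, f(x_0) = 0.540302, coefficient = 1
x_1 = 2.0000, f(x_1) = -0.416147, coefficient = 2
x_2 = 3.0000, f(x_2) = -0.989992, coefficient = 1

I ≈ (1.000000/2) × -1.281984 = -0.640992
Exact value: -0.700351
Error: 0.059359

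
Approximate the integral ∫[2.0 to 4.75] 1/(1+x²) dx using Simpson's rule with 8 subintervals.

f(x) = 1/(1+x²)
a = 2.0, b = 4.75, n = 8
h = (b - a)/n = 0.343750

Simpson's rule: (h/3)[f(x₀) + 4f(x₁) + 2f(x₂) + ... + f(xₙ)]

x_0 = 2.0000, f(x_0) = 0.200000, coefficient = 1
x_1 = 2.3438, f(x_1) = 0.154008, coefficient = 4
x_2 = 2.6875, f(x_2) = 0.121615, coefficient = 2
x_3 = 3.0312, f(x_3) = 0.098150, coefficient = 4
x_4 = 3.3750, f(x_4) = 0.080706, coefficient = 2
x_5 = 3.7188, f(x_5) = 0.067435, coefficient = 4
x_6 = 4.0625, f(x_6) = 0.057130, coefficient = 2
x_7 = 4.4062, f(x_7) = 0.048983, coefficient = 4
x_8 = 4.7500, f(x_8) = 0.042440, coefficient = 1

I ≈ (0.343750/3) × 2.235650 = 0.256168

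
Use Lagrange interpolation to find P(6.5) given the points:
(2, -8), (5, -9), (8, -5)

Lagrange interpolation formula:
P(x) = Σ yᵢ × Lᵢ(x)
where Lᵢ(x) = Π_{j≠i} (x - xⱼ)/(xᵢ - xⱼ)

L_0(6.5) = (6.5 - 5)/(2 - 5) × (6.5 - 8)/(2 - 8) = -0.125000
L_1(6.5) = (6.5 - 2)/(5 - 2) × (6.5 - 8)/(5 - 8) = 0.750000
L_2(6.5) = (6.5 - 2)/(8 - 2) × (6.5 - 5)/(8 - 5) = 0.375000

P(6.5) = (-8)×L_0(6.5) + (-9)×L_1(6.5) + (-5)×L_2(6.5)
P(6.5) = -7.625000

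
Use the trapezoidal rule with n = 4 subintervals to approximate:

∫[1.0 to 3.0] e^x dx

f(x) = e^x
a = 1.0, b = 3.0, n = 4
h = (b - a)/n = 0.500000

Trapezoidal rule: (h/2)[f(x₀) + 2f(x₁) + 2f(x₂) + ... + f(xₙ)]

x_0 = 1.0000, f(x_0) = 2.718282, coefficient = 1
x_1 = 1.5000, f(x_1) = 4.481689, coefficient = 2
x_2 = 2.0000, f(x_2) = 7.389056, coefficient = 2
x_3 = 2.5000, f(x_3) = 12.182494, coefficient = 2
x_4 = 3.0000, f(x_4) = 20.085537, coefficient = 1

I ≈ (0.500000/2) × 70.910297 = 17.727574
Exact value: 17.367255
Error: 0.360319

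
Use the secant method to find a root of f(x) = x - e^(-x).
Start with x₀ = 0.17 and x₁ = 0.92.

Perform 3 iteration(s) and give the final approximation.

f(x) = x - e^(-x)
x₀ = 0.17, x₁ = 0.92

Secant formula: x_{n+1} = x_n - f(x_n)(x_n - x_{n-1})/(f(x_n) - f(x_{n-1}))

Iteration 1:
  f(0.170000) = -0.673665
  f(0.920000) = 0.521481
  x_2 = 0.920000 - 0.521481×(0.920000 - 0.170000)/(0.521481 - (-0.673665))
       = 0.592751
Iteration 2:
  f(0.920000) = 0.521481
  f(0.592751) = 0.039946
  x_3 = 0.592751 - 0.039946×(0.592751 - 0.920000)/(0.039946 - 0.521481)
       = 0.565603
Iteration 3:
  f(0.592751) = 0.039946
  f(0.565603) = -0.002414
  x_4 = 0.565603 - (-0.002414)×(0.565603 - 0.592751)/(-0.002414 - 0.039946)
       = 0.567150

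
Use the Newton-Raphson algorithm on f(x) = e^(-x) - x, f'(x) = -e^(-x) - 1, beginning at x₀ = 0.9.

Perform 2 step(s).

f(x) = e^(-x) - x
f'(x) = -e^(-x) - 1
x₀ = 0.9

Newton-Raphson formula: x_{n+1} = x_n - f(x_n)/f'(x_n)

Iteration 1:
  f(0.900000) = -0.493430
  f'(0.900000) = -1.406570
  x_1 = 0.900000 - (-0.493430)/(-1.406570) = 0.549196
Iteration 2:
  f(0.549196) = 0.028218
  f'(0.549196) = -1.577414
  x_2 = 0.549196 - 0.028218/(-1.577414) = 0.567085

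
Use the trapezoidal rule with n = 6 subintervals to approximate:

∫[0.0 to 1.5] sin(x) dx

f(x) = sin(x)
a = 0.0, b = 1.5, n = 6
h = (b - a)/n = 0.250000

Trapezoidal rule: (h/2)[f(x₀) + 2f(x₁) + 2f(x₂) + ... + f(xₙ)]

x_0 = 0.0000, f(x_0) = 0.000000, coefficient = 1
x_1 = 0.2500, f(x_1) = 0.247404, coefficient = 2
x_2 = 0.5000, f(x_2) = 0.479426, coefficient = 2
x_3 = 0.7500, f(x_3) = 0.681639, coefficient = 2
x_4 = 1.0000, f(x_4) = 0.841471, coefficient = 2
x_5 = 1.2500, f(x_5) = 0.948985, coefficient = 2
x_6 = 1.5000, f(x_6) = 0.997495, coefficient = 1

I ≈ (0.250000/2) × 7.395343 = 0.924418
Exact value: 0.929263
Error: 0.004845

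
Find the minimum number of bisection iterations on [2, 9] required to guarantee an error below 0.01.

We need (b-a)/2^n ≤ 0.01
(9 - 2)/2^n ≤ 0.01
7/2^n ≤ 0.01
2^n ≥ 700
n ≥ log₂(700) = 9.45
n ≥ 10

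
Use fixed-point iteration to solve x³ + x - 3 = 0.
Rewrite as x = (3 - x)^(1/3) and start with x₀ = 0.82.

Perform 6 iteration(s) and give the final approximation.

Equation: x³ + x - 3 = 0
Fixed-point form: x = (3 - x)^(1/3)
x₀ = 0.82

x_1 = g(0.820000) = 1.296638
x_2 = g(1.296638) = 1.194269
x_3 = g(1.194269) = 1.217730
x_4 = g(1.217730) = 1.212433
x_5 = g(1.212433) = 1.213633
x_6 = g(1.213633) = 1.213362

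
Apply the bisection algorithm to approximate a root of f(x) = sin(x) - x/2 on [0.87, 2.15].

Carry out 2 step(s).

f(x) = sin(x) - x/2
Initial interval: [0.87, 2.15]

Iteration 1:
  c_1 = (0.870000 + 2.150000)/2 = 1.510000
  f(c_1) = f(1.510000) = 0.243152
  f(a) × f(c) ≥ 0, new interval: [1.510000, 2.150000]
Iteration 2:
  c_2 = (1.510000 + 2.150000)/2 = 1.830000
  f(c_2) = f(1.830000) = 0.051594
  f(a) × f(c) ≥ 0, new interval: [1.830000, 2.150000]

After 2 iteration(s), the approximation is c_2 = 1.830000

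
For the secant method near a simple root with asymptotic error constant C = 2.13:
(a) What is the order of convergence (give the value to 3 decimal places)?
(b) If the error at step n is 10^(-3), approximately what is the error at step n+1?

(a) Secant method has superlinear convergence with order φ = (1+√5)/2 ≈ 1.618.
    This means |e_{n+1}| ≈ C|e_n|^1.618.

(b) With |e_n| = 10^(-3) and C = 2.13:
    |e_{n+1}| ≈ 2.13 × (10^(-3))^1.618 = 2.13 × 10^(-4.85)

(a) ≈ 1.618 (golden ratio); (b) |e_{n+1}| ≈ 2.980e-05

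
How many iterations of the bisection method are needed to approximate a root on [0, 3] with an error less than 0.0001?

We need (b-a)/2^n ≤ 0.0001
(3 - 0)/2^n ≤ 0.0001
3/2^n ≤ 0.0001
2^n ≥ 30000
n ≥ log₂(30000) = 14.87
n ≥ 15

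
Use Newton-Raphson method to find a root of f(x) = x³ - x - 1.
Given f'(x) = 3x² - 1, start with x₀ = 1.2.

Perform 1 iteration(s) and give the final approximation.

f(x) = x³ - x - 1
f'(x) = 3x² - 1
x₀ = 1.2

Newton-Raphson formula: x_{n+1} = x_n - f(x_n)/f'(x_n)

Iteration 1:
  f(1.200000) = -0.472000
  f'(1.200000) = 3.320000
  x_1 = 1.200000 - (-0.472000)/3.320000 = 1.342169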